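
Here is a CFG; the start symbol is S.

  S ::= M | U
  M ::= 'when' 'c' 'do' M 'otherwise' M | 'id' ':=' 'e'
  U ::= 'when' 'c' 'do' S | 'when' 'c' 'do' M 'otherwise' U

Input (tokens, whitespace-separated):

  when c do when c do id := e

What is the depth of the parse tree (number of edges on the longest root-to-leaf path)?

[S [U when c do [S [U when c do [S [M id := e]]]]]]

6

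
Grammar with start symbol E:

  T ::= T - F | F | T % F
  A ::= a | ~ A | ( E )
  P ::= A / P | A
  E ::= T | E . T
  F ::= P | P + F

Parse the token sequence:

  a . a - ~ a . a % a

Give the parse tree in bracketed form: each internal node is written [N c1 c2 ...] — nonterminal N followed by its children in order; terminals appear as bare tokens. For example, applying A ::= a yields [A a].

[E [E [E [T [F [P [A a]]]]] . [T [T [F [P [A a]]]] - [F [P [A ~ [A a]]]]]] . [T [T [F [P [A a]]]] % [F [P [A a]]]]]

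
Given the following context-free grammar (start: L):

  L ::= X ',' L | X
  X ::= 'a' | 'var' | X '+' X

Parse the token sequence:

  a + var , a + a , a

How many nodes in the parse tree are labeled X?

7

[L [X [X a] + [X var]] , [L [X [X a] + [X a]] , [L [X a]]]]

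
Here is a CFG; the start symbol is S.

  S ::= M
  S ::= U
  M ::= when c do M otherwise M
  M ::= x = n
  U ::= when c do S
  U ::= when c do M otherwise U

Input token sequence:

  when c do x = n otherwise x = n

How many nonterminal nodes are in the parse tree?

4

[S [M when c do [M x = n] otherwise [M x = n]]]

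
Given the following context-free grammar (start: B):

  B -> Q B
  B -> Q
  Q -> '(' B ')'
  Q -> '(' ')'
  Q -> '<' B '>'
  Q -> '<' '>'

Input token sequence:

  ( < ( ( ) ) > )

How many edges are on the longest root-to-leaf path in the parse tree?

[B [Q ( [B [Q < [B [Q ( [B [Q ( )]] )]] >]] )]]

8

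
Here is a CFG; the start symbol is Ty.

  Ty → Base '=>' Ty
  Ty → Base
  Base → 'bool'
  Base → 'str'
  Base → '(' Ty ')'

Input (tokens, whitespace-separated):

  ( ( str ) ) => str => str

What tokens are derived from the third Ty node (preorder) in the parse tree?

[Ty [Base ( [Ty [Base ( [Ty [Base str]] )]] )] => [Ty [Base str] => [Ty [Base str]]]]

str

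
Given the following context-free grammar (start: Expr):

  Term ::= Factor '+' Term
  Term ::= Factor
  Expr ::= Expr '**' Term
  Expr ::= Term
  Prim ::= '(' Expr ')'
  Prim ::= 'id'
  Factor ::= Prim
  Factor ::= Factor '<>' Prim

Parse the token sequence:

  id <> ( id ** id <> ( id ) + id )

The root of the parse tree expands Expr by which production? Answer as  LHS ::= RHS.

Expr ::= Term

[Expr [Term [Factor [Factor [Prim id]] <> [Prim ( [Expr [Expr [Term [Factor [Prim id]]]] ** [Term [Factor [Factor [Prim id]] <> [Prim ( [Expr [Term [Factor [Prim id]]]] )]] + [Term [Factor [Prim id]]]]] )]]]]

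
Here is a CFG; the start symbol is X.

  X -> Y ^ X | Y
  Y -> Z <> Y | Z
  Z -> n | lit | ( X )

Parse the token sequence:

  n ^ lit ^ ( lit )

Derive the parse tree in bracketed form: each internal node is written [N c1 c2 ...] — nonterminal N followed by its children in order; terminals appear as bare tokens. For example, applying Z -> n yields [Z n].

X
Y ^ X
Z ^ X
n ^ X
n ^ Y ^ X
n ^ Z ^ X
n ^ lit ^ X
n ^ lit ^ Y
n ^ lit ^ Z
n ^ lit ^ ( X )
n ^ lit ^ ( Y )
n ^ lit ^ ( Z )
n ^ lit ^ ( lit )

[X [Y [Z n]] ^ [X [Y [Z lit]] ^ [X [Y [Z ( [X [Y [Z lit]]] )]]]]]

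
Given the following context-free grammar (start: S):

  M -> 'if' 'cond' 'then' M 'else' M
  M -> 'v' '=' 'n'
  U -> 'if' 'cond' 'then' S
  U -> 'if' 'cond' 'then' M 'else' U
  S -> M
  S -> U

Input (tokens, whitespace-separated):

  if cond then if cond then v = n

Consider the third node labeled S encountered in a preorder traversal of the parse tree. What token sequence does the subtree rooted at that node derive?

[S [U if cond then [S [U if cond then [S [M v = n]]]]]]

v = n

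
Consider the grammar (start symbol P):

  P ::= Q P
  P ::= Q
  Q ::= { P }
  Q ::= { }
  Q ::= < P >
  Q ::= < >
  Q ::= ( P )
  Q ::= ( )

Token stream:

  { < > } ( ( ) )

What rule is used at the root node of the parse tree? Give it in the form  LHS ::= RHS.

[P [Q { [P [Q < >]] }] [P [Q ( [P [Q ( )]] )]]]

P ::= Q P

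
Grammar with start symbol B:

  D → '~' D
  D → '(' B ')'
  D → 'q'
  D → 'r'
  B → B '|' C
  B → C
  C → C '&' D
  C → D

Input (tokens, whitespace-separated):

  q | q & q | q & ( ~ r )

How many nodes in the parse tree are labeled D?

[B [B [B [C [D q]]] | [C [C [D q]] & [D q]]] | [C [C [D q]] & [D ( [B [C [D ~ [D r]]]] )]]]

7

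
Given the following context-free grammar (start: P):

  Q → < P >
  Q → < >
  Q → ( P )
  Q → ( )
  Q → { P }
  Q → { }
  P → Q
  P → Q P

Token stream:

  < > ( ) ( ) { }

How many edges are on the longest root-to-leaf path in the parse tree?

[P [Q < >] [P [Q ( )] [P [Q ( )] [P [Q { }]]]]]

5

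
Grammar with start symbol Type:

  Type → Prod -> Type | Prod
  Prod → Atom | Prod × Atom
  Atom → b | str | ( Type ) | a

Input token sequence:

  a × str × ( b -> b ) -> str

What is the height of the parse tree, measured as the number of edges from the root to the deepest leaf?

[Type [Prod [Prod [Prod [Atom a]] × [Atom str]] × [Atom ( [Type [Prod [Atom b]] -> [Type [Prod [Atom b]]]] )]] -> [Type [Prod [Atom str]]]]

7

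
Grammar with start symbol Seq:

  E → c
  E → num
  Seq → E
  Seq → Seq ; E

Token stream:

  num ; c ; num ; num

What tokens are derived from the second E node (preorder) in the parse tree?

c

[Seq [Seq [Seq [Seq [E num]] ; [E c]] ; [E num]] ; [E num]]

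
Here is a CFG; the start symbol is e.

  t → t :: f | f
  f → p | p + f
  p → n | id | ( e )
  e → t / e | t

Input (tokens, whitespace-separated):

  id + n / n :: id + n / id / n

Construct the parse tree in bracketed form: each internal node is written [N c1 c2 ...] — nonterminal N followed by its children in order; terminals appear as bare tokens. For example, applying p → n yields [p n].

e
t / e
f / e
p + f / e
id + f / e
id + p / e
id + n / e
id + n / t / e
id + n / t :: f / e
id + n / f :: f / e
id + n / p :: f / e
id + n / n :: f / e
id + n / n :: p + f / e
id + n / n :: id + f / e
id + n / n :: id + p / e
id + n / n :: id + n / e
id + n / n :: id + n / t / e
id + n / n :: id + n / f / e
id + n / n :: id + n / p / e
id + n / n :: id + n / id / e
id + n / n :: id + n / id / t
id + n / n :: id + n / id / f
id + n / n :: id + n / id / p
id + n / n :: id + n / id / n

[e [t [f [p id] + [f [p n]]]] / [e [t [t [f [p n]]] :: [f [p id] + [f [p n]]]] / [e [t [f [p id]]] / [e [t [f [p n]]]]]]]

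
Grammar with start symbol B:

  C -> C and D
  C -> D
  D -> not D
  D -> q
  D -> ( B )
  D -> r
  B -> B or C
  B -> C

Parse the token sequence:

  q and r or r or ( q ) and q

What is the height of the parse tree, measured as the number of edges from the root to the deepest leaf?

7

[B [B [B [C [C [D q]] and [D r]]] or [C [D r]]] or [C [C [D ( [B [C [D q]]] )]] and [D q]]]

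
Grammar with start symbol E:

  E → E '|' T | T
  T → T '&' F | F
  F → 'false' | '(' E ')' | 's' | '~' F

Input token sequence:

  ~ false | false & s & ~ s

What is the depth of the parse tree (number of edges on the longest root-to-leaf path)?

[E [E [T [F ~ [F false]]]] | [T [T [T [F false]] & [F s]] & [F ~ [F s]]]]

5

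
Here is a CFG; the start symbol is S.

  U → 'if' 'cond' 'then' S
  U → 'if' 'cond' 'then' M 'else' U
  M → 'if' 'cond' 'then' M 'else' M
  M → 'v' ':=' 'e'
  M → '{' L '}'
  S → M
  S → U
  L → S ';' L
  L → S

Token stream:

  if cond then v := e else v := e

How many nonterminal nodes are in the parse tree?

4

[S [M if cond then [M v := e] else [M v := e]]]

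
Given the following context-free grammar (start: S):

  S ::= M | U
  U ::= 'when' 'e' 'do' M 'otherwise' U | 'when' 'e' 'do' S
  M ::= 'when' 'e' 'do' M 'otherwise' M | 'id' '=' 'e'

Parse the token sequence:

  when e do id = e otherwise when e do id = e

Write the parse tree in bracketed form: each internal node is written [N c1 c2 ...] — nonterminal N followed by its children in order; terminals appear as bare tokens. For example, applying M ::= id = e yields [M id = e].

[S [U when e do [M id = e] otherwise [U when e do [S [M id = e]]]]]

S
U
when e do M otherwise U
when e do id = e otherwise U
when e do id = e otherwise when e do S
when e do id = e otherwise when e do M
when e do id = e otherwise when e do id = e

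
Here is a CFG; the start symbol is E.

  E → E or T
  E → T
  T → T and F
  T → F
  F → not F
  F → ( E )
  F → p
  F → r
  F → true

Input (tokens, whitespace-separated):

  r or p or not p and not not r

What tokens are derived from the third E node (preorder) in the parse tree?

r

[E [E [E [T [F r]]] or [T [F p]]] or [T [T [F not [F p]]] and [F not [F not [F r]]]]]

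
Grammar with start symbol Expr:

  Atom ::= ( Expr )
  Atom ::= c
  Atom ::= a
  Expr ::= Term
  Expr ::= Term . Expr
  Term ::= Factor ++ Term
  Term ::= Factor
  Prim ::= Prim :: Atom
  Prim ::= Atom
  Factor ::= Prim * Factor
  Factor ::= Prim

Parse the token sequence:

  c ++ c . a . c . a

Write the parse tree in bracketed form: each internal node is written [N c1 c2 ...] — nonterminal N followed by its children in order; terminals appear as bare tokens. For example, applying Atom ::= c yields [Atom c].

[Expr [Term [Factor [Prim [Atom c]]] ++ [Term [Factor [Prim [Atom c]]]]] . [Expr [Term [Factor [Prim [Atom a]]]] . [Expr [Term [Factor [Prim [Atom c]]]] . [Expr [Term [Factor [Prim [Atom a]]]]]]]]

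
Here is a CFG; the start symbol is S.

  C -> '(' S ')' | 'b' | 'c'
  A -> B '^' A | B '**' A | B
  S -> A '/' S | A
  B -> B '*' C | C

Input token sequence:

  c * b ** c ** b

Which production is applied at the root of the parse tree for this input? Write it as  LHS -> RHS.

[S [A [B [B [C c]] * [C b]] ** [A [B [C c]] ** [A [B [C b]]]]]]

S -> A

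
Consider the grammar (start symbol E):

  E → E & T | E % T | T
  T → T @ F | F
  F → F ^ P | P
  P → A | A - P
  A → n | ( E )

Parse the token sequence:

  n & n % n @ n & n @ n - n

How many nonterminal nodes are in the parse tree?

30

[E [E [E [E [T [F [P [A n]]]]] & [T [F [P [A n]]]]] % [T [T [F [P [A n]]]] @ [F [P [A n]]]]] & [T [T [F [P [A n]]]] @ [F [P [A n] - [P [A n]]]]]]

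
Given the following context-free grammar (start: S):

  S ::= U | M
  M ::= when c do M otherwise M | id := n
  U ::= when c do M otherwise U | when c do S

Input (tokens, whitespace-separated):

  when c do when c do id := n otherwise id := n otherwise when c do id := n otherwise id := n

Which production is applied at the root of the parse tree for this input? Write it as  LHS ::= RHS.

[S [M when c do [M when c do [M id := n] otherwise [M id := n]] otherwise [M when c do [M id := n] otherwise [M id := n]]]]

S ::= M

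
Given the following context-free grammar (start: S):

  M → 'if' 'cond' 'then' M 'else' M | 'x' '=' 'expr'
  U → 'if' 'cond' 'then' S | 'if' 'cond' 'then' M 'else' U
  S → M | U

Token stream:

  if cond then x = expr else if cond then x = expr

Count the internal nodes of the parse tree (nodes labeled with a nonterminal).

6

[S [U if cond then [M x = expr] else [U if cond then [S [M x = expr]]]]]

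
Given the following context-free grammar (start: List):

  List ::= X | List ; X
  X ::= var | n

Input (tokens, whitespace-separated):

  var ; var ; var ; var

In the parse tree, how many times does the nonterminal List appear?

[List [List [List [List [X var]] ; [X var]] ; [X var]] ; [X var]]

4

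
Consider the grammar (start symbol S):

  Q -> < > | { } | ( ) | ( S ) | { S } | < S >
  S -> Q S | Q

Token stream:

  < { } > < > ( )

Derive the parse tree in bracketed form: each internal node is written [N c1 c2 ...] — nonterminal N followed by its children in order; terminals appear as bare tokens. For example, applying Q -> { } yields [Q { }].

[S [Q < [S [Q { }]] >] [S [Q < >] [S [Q ( )]]]]

S
Q S
< S > S
< Q > S
< { } > S
< { } > Q S
< { } > < > S
< { } > < > Q
< { } > < > ( )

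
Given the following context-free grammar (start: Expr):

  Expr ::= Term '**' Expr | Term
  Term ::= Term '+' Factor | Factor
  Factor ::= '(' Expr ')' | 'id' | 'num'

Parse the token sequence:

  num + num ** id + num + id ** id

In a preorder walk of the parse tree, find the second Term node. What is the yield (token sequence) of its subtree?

[Expr [Term [Term [Factor num]] + [Factor num]] ** [Expr [Term [Term [Term [Factor id]] + [Factor num]] + [Factor id]] ** [Expr [Term [Factor id]]]]]

num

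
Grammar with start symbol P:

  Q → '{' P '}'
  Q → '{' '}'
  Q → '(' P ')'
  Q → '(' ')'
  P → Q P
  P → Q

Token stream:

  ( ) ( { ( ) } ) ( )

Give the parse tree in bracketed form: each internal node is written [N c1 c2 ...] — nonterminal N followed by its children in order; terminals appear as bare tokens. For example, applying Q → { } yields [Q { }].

P
Q P
( ) P
( ) Q P
( ) ( P ) P
( ) ( Q ) P
( ) ( { P } ) P
( ) ( { Q } ) P
( ) ( { ( ) } ) P
( ) ( { ( ) } ) Q
( ) ( { ( ) } ) ( )

[P [Q ( )] [P [Q ( [P [Q { [P [Q ( )]] }]] )] [P [Q ( )]]]]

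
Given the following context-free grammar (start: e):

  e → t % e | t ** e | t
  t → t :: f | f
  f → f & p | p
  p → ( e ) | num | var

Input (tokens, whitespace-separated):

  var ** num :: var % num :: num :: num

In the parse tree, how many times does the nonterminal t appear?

[e [t [f [p var]]] ** [e [t [t [f [p num]]] :: [f [p var]]] % [e [t [t [t [f [p num]]] :: [f [p num]]] :: [f [p num]]]]]]

6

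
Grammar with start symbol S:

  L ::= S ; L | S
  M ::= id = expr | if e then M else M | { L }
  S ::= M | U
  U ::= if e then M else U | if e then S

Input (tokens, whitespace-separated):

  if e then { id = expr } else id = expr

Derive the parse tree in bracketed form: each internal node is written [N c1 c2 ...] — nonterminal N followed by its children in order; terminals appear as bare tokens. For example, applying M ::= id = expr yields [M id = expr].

S
M
if e then M else M
if e then { L } else M
if e then { S } else M
if e then { M } else M
if e then { id = expr } else M
if e then { id = expr } else id = expr

[S [M if e then [M { [L [S [M id = expr]]] }] else [M id = expr]]]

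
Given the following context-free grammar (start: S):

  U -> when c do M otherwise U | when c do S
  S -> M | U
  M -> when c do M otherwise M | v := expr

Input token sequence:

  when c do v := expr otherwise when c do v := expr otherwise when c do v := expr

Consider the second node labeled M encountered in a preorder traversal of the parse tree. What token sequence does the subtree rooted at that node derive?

[S [U when c do [M v := expr] otherwise [U when c do [M v := expr] otherwise [U when c do [S [M v := expr]]]]]]

v := expr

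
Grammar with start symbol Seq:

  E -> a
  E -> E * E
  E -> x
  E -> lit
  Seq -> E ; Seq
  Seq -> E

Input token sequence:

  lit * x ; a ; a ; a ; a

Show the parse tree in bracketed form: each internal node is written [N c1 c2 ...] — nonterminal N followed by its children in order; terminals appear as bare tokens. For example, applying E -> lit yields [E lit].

[Seq [E [E lit] * [E x]] ; [Seq [E a] ; [Seq [E a] ; [Seq [E a] ; [Seq [E a]]]]]]

Seq
E ; Seq
E * E ; Seq
lit * E ; Seq
lit * x ; Seq
lit * x ; E ; Seq
lit * x ; a ; Seq
lit * x ; a ; E ; Seq
lit * x ; a ; a ; Seq
lit * x ; a ; a ; E ; Seq
lit * x ; a ; a ; a ; Seq
lit * x ; a ; a ; a ; E
lit * x ; a ; a ; a ; a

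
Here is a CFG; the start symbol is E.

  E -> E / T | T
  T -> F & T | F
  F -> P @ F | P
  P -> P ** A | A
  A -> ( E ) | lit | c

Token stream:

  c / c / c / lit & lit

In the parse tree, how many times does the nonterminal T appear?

5

[E [E [E [E [T [F [P [A c]]]]] / [T [F [P [A c]]]]] / [T [F [P [A c]]]]] / [T [F [P [A lit]]] & [T [F [P [A lit]]]]]]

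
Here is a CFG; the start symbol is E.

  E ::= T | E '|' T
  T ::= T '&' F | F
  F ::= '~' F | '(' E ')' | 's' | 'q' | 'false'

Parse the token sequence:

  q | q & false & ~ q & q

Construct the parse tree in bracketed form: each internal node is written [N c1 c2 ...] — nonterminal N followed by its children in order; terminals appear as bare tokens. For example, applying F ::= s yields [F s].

[E [E [T [F q]]] | [T [T [T [T [F q]] & [F false]] & [F ~ [F q]]] & [F q]]]

E
E | T
T | T
F | T
q | T
q | T & F
q | T & F & F
q | T & F & F & F
q | F & F & F & F
q | q & F & F & F
q | q & false & F & F
q | q & false & ~ F & F
q | q & false & ~ q & F
q | q & false & ~ q & q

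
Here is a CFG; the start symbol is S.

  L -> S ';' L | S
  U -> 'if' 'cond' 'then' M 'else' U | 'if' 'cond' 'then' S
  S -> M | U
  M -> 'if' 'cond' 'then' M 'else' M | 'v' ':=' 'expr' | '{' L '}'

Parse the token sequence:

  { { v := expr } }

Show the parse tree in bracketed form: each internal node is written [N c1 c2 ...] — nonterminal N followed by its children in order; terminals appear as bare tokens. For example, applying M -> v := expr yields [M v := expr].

S
M
{ L }
{ S }
{ M }
{ { L } }
{ { S } }
{ { M } }
{ { v := expr } }

[S [M { [L [S [M { [L [S [M v := expr]]] }]]] }]]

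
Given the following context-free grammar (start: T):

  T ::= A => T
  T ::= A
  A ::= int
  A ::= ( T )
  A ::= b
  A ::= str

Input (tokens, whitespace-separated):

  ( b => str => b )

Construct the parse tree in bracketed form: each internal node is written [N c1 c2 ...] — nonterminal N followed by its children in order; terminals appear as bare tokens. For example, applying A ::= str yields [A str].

T
A
( T )
( A => T )
( b => T )
( b => A => T )
( b => str => T )
( b => str => A )
( b => str => b )

[T [A ( [T [A b] => [T [A str] => [T [A b]]]] )]]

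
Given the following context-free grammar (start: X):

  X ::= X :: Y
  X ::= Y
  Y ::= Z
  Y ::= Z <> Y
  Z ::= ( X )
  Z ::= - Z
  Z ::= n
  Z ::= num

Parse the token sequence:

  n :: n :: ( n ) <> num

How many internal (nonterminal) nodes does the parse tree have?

[X [X [X [Y [Z n]]] :: [Y [Z n]]] :: [Y [Z ( [X [Y [Z n]]] )] <> [Y [Z num]]]]

14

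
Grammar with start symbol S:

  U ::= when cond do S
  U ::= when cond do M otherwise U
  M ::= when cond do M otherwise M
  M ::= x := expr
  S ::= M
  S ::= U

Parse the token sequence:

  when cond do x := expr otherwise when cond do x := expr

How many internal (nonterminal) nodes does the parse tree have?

6

[S [U when cond do [M x := expr] otherwise [U when cond do [S [M x := expr]]]]]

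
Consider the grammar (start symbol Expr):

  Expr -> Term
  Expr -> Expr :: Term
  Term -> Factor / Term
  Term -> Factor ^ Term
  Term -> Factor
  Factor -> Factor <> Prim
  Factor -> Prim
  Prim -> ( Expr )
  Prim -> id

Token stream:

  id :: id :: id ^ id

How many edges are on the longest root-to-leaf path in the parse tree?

6

[Expr [Expr [Expr [Term [Factor [Prim id]]]] :: [Term [Factor [Prim id]]]] :: [Term [Factor [Prim id]] ^ [Term [Factor [Prim id]]]]]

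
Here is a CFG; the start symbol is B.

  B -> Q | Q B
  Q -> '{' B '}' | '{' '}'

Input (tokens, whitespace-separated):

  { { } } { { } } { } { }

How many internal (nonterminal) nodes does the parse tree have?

12

[B [Q { [B [Q { }]] }] [B [Q { [B [Q { }]] }] [B [Q { }] [B [Q { }]]]]]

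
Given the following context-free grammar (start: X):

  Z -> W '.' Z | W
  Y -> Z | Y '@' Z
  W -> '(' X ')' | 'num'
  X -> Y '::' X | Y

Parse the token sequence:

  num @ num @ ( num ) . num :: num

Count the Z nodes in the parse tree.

[X [Y [Y [Y [Z [W num]]] @ [Z [W num]]] @ [Z [W ( [X [Y [Z [W num]]]] )] . [Z [W num]]]] :: [X [Y [Z [W num]]]]]

6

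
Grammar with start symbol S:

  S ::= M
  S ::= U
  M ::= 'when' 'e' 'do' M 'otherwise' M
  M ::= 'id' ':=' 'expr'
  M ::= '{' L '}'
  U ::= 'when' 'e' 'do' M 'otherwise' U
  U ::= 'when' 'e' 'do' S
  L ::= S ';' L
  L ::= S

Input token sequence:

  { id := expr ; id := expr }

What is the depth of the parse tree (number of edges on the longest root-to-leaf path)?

[S [M { [L [S [M id := expr]] ; [L [S [M id := expr]]]] }]]

6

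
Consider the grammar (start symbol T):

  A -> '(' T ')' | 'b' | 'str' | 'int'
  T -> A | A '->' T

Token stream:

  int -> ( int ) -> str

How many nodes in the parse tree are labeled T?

[T [A int] -> [T [A ( [T [A int]] )] -> [T [A str]]]]

4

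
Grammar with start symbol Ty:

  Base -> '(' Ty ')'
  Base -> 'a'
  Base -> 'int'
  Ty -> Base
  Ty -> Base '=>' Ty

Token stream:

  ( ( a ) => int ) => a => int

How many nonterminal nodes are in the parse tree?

[Ty [Base ( [Ty [Base ( [Ty [Base a]] )] => [Ty [Base int]]] )] => [Ty [Base a] => [Ty [Base int]]]]

12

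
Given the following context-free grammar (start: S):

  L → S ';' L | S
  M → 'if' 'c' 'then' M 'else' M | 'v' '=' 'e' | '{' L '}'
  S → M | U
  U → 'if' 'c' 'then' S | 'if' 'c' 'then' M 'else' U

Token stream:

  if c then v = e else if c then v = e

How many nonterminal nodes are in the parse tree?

[S [U if c then [M v = e] else [U if c then [S [M v = e]]]]]

6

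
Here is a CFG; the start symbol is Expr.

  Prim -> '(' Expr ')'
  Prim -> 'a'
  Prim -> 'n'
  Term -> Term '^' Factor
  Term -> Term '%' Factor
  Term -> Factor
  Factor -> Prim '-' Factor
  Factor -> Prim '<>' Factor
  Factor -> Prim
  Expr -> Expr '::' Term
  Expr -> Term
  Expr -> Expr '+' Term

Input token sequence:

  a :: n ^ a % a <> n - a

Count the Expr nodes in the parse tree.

2

[Expr [Expr [Term [Factor [Prim a]]]] :: [Term [Term [Term [Factor [Prim n]]] ^ [Factor [Prim a]]] % [Factor [Prim a] <> [Factor [Prim n] - [Factor [Prim a]]]]]]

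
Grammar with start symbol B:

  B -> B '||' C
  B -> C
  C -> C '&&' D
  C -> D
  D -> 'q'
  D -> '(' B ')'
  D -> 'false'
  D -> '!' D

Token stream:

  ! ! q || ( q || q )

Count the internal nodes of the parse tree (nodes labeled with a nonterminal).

14

[B [B [C [D ! [D ! [D q]]]]] || [C [D ( [B [B [C [D q]]] || [C [D q]]] )]]]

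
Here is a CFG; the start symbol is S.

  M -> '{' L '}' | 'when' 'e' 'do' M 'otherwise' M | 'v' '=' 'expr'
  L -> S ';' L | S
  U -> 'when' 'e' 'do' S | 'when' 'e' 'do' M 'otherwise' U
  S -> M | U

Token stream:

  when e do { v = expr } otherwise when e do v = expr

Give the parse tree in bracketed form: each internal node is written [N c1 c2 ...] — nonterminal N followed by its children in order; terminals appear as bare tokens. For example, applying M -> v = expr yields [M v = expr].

S
U
when e do M otherwise U
when e do { L } otherwise U
when e do { S } otherwise U
when e do { M } otherwise U
when e do { v = expr } otherwise U
when e do { v = expr } otherwise when e do S
when e do { v = expr } otherwise when e do M
when e do { v = expr } otherwise when e do v = expr

[S [U when e do [M { [L [S [M v = expr]]] }] otherwise [U when e do [S [M v = expr]]]]]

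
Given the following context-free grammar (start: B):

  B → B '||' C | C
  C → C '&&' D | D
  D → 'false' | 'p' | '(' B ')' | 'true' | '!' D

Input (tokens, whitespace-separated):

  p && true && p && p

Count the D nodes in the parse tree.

[B [C [C [C [C [D p]] && [D true]] && [D p]] && [D p]]]

4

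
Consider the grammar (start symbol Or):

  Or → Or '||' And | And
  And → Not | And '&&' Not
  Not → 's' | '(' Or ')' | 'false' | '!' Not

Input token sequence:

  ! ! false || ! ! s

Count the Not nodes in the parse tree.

[Or [Or [And [Not ! [Not ! [Not false]]]]] || [And [Not ! [Not ! [Not s]]]]]

6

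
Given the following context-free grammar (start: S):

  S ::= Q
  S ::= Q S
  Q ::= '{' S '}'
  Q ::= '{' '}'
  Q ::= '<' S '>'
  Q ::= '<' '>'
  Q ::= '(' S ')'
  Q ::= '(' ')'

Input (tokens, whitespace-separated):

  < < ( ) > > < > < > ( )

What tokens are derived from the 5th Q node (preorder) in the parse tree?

< >

[S [Q < [S [Q < [S [Q ( )]] >]] >] [S [Q < >] [S [Q < >] [S [Q ( )]]]]]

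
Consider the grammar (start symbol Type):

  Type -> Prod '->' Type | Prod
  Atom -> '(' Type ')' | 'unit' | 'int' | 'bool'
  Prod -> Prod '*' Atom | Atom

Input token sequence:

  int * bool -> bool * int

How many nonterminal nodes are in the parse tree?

10

[Type [Prod [Prod [Atom int]] * [Atom bool]] -> [Type [Prod [Prod [Atom bool]] * [Atom int]]]]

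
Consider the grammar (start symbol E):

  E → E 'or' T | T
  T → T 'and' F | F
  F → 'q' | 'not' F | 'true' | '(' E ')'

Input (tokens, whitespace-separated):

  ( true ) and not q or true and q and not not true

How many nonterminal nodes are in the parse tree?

18

[E [E [T [T [F ( [E [T [F true]]] )]] and [F not [F q]]]] or [T [T [T [F true]] and [F q]] and [F not [F not [F true]]]]]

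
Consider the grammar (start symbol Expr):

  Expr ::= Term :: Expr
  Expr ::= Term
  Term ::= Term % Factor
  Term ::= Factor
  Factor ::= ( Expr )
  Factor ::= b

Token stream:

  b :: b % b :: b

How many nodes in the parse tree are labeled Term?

4

[Expr [Term [Factor b]] :: [Expr [Term [Term [Factor b]] % [Factor b]] :: [Expr [Term [Factor b]]]]]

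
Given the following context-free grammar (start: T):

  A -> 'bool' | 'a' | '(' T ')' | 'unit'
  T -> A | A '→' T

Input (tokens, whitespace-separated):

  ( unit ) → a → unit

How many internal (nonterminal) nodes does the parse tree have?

[T [A ( [T [A unit]] )] → [T [A a] → [T [A unit]]]]

8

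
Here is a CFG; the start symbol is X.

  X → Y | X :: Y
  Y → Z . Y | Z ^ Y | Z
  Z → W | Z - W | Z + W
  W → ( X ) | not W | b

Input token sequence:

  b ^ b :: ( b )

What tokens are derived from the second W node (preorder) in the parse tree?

b

[X [X [Y [Z [W b]] ^ [Y [Z [W b]]]]] :: [Y [Z [W ( [X [Y [Z [W b]]]] )]]]]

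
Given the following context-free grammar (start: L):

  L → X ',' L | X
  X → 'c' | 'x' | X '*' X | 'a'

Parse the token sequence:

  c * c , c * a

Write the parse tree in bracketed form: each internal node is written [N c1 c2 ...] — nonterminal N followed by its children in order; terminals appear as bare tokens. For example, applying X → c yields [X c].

[L [X [X c] * [X c]] , [L [X [X c] * [X a]]]]

L
X , L
X * X , L
c * X , L
c * c , L
c * c , X
c * c , X * X
c * c , c * X
c * c , c * a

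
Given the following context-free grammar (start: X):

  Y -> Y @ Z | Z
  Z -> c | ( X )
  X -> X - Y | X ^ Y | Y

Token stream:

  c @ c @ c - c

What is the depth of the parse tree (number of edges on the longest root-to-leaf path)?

[X [X [Y [Y [Y [Z c]] @ [Z c]] @ [Z c]]] - [Y [Z c]]]

6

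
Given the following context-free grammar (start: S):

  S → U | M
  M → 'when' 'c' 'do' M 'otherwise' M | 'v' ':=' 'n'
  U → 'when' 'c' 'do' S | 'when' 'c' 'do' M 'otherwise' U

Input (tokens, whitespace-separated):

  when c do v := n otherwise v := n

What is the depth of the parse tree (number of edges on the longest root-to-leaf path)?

[S [M when c do [M v := n] otherwise [M v := n]]]

3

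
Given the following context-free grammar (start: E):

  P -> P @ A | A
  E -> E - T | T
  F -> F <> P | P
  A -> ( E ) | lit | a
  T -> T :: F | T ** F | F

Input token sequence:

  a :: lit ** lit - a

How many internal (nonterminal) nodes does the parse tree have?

[E [E [T [T [T [F [P [A a]]]] :: [F [P [A lit]]]] ** [F [P [A lit]]]]] - [T [F [P [A a]]]]]

18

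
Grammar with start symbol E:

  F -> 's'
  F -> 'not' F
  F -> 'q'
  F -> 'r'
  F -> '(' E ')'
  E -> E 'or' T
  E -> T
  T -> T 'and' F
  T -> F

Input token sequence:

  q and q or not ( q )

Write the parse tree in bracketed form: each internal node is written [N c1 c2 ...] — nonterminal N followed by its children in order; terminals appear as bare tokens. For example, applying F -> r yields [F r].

E
E or T
T or T
T and F or T
F and F or T
q and F or T
q and q or T
q and q or F
q and q or not F
q and q or not ( E )
q and q or not ( T )
q and q or not ( F )
q and q or not ( q )

[E [E [T [T [F q]] and [F q]]] or [T [F not [F ( [E [T [F q]]] )]]]]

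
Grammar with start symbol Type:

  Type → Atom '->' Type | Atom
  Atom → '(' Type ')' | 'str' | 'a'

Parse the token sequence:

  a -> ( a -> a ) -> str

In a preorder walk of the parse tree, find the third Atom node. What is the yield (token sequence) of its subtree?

a

[Type [Atom a] -> [Type [Atom ( [Type [Atom a] -> [Type [Atom a]]] )] -> [Type [Atom str]]]]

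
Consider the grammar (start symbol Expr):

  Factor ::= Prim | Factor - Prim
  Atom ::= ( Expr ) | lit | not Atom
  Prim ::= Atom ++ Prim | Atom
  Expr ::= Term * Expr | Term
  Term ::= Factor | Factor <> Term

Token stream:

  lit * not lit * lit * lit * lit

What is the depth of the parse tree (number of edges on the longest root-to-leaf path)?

[Expr [Term [Factor [Prim [Atom lit]]]] * [Expr [Term [Factor [Prim [Atom not [Atom lit]]]]] * [Expr [Term [Factor [Prim [Atom lit]]]] * [Expr [Term [Factor [Prim [Atom lit]]]] * [Expr [Term [Factor [Prim [Atom lit]]]]]]]]]

9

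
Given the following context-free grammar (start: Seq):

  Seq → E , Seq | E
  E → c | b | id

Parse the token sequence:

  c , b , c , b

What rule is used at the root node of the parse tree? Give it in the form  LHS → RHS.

[Seq [E c] , [Seq [E b] , [Seq [E c] , [Seq [E b]]]]]

Seq → E , Seq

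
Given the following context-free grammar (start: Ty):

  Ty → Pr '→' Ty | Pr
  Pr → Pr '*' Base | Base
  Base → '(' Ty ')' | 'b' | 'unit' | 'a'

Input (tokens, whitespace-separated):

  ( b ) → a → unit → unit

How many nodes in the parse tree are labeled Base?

[Ty [Pr [Base ( [Ty [Pr [Base b]]] )]] → [Ty [Pr [Base a]] → [Ty [Pr [Base unit]] → [Ty [Pr [Base unit]]]]]]

5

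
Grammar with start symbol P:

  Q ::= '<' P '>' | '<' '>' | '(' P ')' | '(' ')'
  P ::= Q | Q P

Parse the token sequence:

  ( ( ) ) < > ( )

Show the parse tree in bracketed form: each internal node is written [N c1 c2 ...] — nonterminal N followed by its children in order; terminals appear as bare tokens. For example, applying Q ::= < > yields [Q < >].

[P [Q ( [P [Q ( )]] )] [P [Q < >] [P [Q ( )]]]]

P
Q P
( P ) P
( Q ) P
( ( ) ) P
( ( ) ) Q P
( ( ) ) < > P
( ( ) ) < > Q
( ( ) ) < > ( )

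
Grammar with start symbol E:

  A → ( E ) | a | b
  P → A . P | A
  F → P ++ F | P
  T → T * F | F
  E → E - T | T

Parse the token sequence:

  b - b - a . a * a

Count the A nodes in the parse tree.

5

[E [E [E [T [F [P [A b]]]]] - [T [F [P [A b]]]]] - [T [T [F [P [A a] . [P [A a]]]]] * [F [P [A a]]]]]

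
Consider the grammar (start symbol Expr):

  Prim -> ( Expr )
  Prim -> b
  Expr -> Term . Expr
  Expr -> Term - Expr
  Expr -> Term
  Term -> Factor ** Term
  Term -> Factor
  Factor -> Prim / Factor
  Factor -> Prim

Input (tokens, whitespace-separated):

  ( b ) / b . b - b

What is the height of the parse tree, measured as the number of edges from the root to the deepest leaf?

[Expr [Term [Factor [Prim ( [Expr [Term [Factor [Prim b]]]] )] / [Factor [Prim b]]]] . [Expr [Term [Factor [Prim b]]] - [Expr [Term [Factor [Prim b]]]]]]

8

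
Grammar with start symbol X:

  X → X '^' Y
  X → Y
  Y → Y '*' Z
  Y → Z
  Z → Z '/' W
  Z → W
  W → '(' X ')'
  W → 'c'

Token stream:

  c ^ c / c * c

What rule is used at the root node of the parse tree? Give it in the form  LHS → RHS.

X → X '^' Y

[X [X [Y [Z [W c]]]] ^ [Y [Y [Z [Z [W c]] / [W c]]] * [Z [W c]]]]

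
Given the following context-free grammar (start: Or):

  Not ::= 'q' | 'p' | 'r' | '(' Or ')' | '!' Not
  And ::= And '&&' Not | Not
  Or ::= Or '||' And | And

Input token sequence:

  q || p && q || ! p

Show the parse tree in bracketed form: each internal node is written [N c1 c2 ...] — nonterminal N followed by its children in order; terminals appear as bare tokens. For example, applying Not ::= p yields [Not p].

Or
Or || And
Or || And || And
And || And || And
Not || And || And
q || And || And
q || And && Not || And
q || Not && Not || And
q || p && Not || And
q || p && q || And
q || p && q || Not
q || p && q || ! Not
q || p && q || ! p

[Or [Or [Or [And [Not q]]] || [And [And [Not p]] && [Not q]]] || [And [Not ! [Not p]]]]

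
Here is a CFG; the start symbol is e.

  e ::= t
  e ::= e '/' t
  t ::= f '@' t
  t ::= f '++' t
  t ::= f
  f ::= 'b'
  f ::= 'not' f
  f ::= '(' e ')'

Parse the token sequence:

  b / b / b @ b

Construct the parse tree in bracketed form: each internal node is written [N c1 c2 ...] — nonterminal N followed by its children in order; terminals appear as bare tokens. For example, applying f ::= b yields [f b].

e
e / t
e / t / t
t / t / t
f / t / t
b / t / t
b / f / t
b / b / t
b / b / f @ t
b / b / b @ t
b / b / b @ f
b / b / b @ b

[e [e [e [t [f b]]] / [t [f b]]] / [t [f b] @ [t [f b]]]]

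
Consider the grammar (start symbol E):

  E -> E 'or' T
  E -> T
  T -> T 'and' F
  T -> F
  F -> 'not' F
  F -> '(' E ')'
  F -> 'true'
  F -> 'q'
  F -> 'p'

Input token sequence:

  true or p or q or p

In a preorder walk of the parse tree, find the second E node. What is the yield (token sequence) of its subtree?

true or p or q

[E [E [E [E [T [F true]]] or [T [F p]]] or [T [F q]]] or [T [F p]]]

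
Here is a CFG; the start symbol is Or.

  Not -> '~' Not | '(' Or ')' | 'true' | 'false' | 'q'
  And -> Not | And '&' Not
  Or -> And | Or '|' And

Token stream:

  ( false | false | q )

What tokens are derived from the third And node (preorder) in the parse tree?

false

[Or [And [Not ( [Or [Or [Or [And [Not false]]] | [And [Not false]]] | [And [Not q]]] )]]]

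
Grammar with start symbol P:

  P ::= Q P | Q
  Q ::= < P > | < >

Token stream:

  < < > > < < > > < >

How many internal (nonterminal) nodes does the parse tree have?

[P [Q < [P [Q < >]] >] [P [Q < [P [Q < >]] >] [P [Q < >]]]]

10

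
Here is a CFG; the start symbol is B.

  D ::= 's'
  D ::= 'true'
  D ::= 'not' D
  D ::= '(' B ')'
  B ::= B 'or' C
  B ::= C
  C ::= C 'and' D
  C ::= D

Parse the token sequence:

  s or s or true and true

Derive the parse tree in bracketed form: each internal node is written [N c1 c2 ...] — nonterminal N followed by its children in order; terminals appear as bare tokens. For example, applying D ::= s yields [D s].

B
B or C
B or C or C
C or C or C
D or C or C
s or C or C
s or D or C
s or s or C
s or s or C and D
s or s or D and D
s or s or true and D
s or s or true and true

[B [B [B [C [D s]]] or [C [D s]]] or [C [C [D true]] and [D true]]]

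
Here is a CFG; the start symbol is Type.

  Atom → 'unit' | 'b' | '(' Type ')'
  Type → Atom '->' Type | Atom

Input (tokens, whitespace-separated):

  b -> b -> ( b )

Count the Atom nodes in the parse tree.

[Type [Atom b] -> [Type [Atom b] -> [Type [Atom ( [Type [Atom b]] )]]]]

4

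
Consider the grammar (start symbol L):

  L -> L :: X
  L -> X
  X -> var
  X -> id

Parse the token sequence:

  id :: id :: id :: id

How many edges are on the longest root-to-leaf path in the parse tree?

5

[L [L [L [L [X id]] :: [X id]] :: [X id]] :: [X id]]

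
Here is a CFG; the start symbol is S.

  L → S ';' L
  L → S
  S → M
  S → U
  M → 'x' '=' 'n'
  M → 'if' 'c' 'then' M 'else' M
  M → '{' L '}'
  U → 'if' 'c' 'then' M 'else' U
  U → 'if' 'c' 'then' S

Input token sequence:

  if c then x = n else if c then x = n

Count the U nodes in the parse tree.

[S [U if c then [M x = n] else [U if c then [S [M x = n]]]]]

2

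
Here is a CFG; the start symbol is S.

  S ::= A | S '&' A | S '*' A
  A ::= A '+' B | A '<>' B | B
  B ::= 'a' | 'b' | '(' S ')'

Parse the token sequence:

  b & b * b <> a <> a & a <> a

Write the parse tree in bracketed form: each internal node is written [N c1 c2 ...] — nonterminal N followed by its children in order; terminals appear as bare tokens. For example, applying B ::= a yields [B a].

[S [S [S [S [A [B b]]] & [A [B b]]] * [A [A [A [B b]] <> [B a]] <> [B a]]] & [A [A [B a]] <> [B a]]]

S
S & A
S * A & A
S & A * A & A
A & A * A & A
B & A * A & A
b & A * A & A
b & B * A & A
b & b * A & A
b & b * A <> B & A
b & b * A <> B <> B & A
b & b * B <> B <> B & A
b & b * b <> B <> B & A
b & b * b <> a <> B & A
b & b * b <> a <> a & A
b & b * b <> a <> a & A <> B
b & b * b <> a <> a & B <> B
b & b * b <> a <> a & a <> B
b & b * b <> a <> a & a <> a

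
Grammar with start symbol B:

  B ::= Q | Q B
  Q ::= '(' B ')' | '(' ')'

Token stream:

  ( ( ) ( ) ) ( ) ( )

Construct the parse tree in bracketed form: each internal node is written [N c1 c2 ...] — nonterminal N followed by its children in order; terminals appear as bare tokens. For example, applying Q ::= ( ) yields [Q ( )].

B
Q B
( B ) B
( Q B ) B
( ( ) B ) B
( ( ) Q ) B
( ( ) ( ) ) B
( ( ) ( ) ) Q B
( ( ) ( ) ) ( ) B
( ( ) ( ) ) ( ) Q
( ( ) ( ) ) ( ) ( )

[B [Q ( [B [Q ( )] [B [Q ( )]]] )] [B [Q ( )] [B [Q ( )]]]]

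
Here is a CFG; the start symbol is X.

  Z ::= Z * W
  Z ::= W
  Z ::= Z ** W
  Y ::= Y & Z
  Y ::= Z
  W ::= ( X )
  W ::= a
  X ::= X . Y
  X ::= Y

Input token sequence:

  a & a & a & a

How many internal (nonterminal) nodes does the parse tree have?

[X [Y [Y [Y [Y [Z [W a]]] & [Z [W a]]] & [Z [W a]]] & [Z [W a]]]]

13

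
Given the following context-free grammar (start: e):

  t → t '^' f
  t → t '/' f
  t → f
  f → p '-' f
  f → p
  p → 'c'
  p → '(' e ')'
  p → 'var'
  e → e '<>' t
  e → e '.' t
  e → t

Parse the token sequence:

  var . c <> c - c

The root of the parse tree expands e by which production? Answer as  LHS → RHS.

e → e '<>' t

[e [e [e [t [f [p var]]]] . [t [f [p c]]]] <> [t [f [p c] - [f [p c]]]]]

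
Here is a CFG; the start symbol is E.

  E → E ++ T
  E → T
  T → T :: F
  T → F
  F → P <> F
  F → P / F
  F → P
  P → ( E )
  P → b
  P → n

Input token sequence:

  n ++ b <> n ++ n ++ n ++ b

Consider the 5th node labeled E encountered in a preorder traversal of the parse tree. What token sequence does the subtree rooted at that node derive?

n

[E [E [E [E [E [T [F [P n]]]] ++ [T [F [P b] <> [F [P n]]]]] ++ [T [F [P n]]]] ++ [T [F [P n]]]] ++ [T [F [P b]]]]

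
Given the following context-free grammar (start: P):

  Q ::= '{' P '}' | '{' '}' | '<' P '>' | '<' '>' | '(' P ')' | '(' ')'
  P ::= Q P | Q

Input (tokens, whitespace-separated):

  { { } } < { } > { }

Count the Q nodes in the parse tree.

5

[P [Q { [P [Q { }]] }] [P [Q < [P [Q { }]] >] [P [Q { }]]]]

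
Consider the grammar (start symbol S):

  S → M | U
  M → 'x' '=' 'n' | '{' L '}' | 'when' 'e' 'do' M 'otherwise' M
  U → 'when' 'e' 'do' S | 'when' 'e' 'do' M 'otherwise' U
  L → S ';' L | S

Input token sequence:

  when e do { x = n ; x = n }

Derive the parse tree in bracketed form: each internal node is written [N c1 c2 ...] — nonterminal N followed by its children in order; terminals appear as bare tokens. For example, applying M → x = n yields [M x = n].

S
U
when e do S
when e do M
when e do { L }
when e do { S ; L }
when e do { M ; L }
when e do { x = n ; L }
when e do { x = n ; S }
when e do { x = n ; M }
when e do { x = n ; x = n }

[S [U when e do [S [M { [L [S [M x = n]] ; [L [S [M x = n]]]] }]]]]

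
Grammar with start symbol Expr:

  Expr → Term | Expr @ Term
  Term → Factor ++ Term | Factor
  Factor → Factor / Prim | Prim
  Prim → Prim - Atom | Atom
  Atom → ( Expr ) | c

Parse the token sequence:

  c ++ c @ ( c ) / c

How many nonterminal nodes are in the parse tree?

[Expr [Expr [Term [Factor [Prim [Atom c]]] ++ [Term [Factor [Prim [Atom c]]]]]] @ [Term [Factor [Factor [Prim [Atom ( [Expr [Term [Factor [Prim [Atom c]]]]] )]]] / [Prim [Atom c]]]]]

22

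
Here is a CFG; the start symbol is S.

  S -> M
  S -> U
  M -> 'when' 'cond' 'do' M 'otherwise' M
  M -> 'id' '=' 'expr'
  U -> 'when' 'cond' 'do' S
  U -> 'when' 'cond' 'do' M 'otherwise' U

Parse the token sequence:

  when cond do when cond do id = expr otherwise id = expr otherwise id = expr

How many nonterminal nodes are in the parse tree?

[S [M when cond do [M when cond do [M id = expr] otherwise [M id = expr]] otherwise [M id = expr]]]

6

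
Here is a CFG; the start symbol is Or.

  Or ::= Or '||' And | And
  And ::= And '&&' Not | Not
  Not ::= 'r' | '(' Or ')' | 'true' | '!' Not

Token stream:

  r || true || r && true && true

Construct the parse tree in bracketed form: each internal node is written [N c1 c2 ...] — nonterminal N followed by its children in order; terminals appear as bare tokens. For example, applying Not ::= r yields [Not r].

Or
Or || And
Or || And || And
And || And || And
Not || And || And
r || And || And
r || Not || And
r || true || And
r || true || And && Not
r || true || And && Not && Not
r || true || Not && Not && Not
r || true || r && Not && Not
r || true || r && true && Not
r || true || r && true && true

[Or [Or [Or [And [Not r]]] || [And [Not true]]] || [And [And [And [Not r]] && [Not true]] && [Not true]]]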